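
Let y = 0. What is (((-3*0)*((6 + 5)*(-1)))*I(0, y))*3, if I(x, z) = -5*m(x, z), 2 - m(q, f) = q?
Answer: 0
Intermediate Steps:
m(q, f) = 2 - q
I(x, z) = -10 + 5*x (I(x, z) = -5*(2 - x) = -10 + 5*x)
(((-3*0)*((6 + 5)*(-1)))*I(0, y))*3 = (((-3*0)*((6 + 5)*(-1)))*(-10 + 5*0))*3 = ((0*(11*(-1)))*(-10 + 0))*3 = ((0*(-11))*(-10))*3 = (0*(-10))*3 = 0*3 = 0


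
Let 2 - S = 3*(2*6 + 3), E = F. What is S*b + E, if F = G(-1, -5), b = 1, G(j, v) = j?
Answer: -44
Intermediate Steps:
F = -1
E = -1
S = -43 (S = 2 - 3*(2*6 + 3) = 2 - 3*(12 + 3) = 2 - 3*15 = 2 - 1*45 = 2 - 45 = -43)
S*b + E = -43*1 - 1 = -43 - 1 = -44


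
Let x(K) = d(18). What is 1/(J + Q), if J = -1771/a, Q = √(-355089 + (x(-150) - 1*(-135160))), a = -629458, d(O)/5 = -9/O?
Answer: 1114770118/87140681341113607 - 198108686882*I*√879726/87140681341113607 ≈ 1.2793e-8 - 0.0021323*I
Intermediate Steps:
d(O) = -45/O (d(O) = 5*(-9/O) = -45/O)
x(K) = -5/2 (x(K) = -45/18 = -45*1/18 = -5/2)
Q = I*√879726/2 (Q = √(-355089 + (-5/2 - 1*(-135160))) = √(-355089 + (-5/2 + 135160)) = √(-355089 + 270315/2) = √(-439863/2) = I*√879726/2 ≈ 468.97*I)
J = 1771/629458 (J = -1771/(-629458) = -1771*(-1/629458) = 1771/629458 ≈ 0.0028135)
1/(J + Q) = 1/(1771/629458 + I*√879726/2)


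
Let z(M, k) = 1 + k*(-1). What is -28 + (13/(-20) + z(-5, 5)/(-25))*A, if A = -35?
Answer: -217/20 ≈ -10.850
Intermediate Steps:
z(M, k) = 1 - k
-28 + (13/(-20) + z(-5, 5)/(-25))*A = -28 + (13/(-20) + (1 - 1*5)/(-25))*(-35) = -28 + (13*(-1/20) + (1 - 5)*(-1/25))*(-35) = -28 + (-13/20 - 4*(-1/25))*(-35) = -28 + (-13/20 + 4/25)*(-35) = -28 - 49/100*(-35) = -28 + 343/20 = -217/20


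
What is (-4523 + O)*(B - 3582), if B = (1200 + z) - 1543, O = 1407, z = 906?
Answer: 9407204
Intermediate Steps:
B = 563 (B = (1200 + 906) - 1543 = 2106 - 1543 = 563)
(-4523 + O)*(B - 3582) = (-4523 + 1407)*(563 - 3582) = -3116*(-3019) = 9407204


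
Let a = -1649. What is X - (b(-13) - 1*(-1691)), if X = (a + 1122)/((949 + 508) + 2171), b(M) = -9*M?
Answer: -6559951/3628 ≈ -1808.1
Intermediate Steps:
X = -527/3628 (X = (-1649 + 1122)/((949 + 508) + 2171) = -527/(1457 + 2171) = -527/3628 ≈ -0.14526)
X - (b(-13) - 1*(-1691)) = -527/3628 - (-9*(-13) - 1*(-1691)) = -527/3628 - (117 + 1691) = -527/3628 - 1*1808 = -527/3628 - 1808 = -6559951/3628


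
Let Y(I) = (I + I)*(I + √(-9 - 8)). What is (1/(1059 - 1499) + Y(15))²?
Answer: 36241524001/193600 + 593997*I*√17/22 ≈ 1.872e+5 + 1.1132e+5*I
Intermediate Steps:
Y(I) = 2*I*(I + I*√17) (Y(I) = (2*I)*(I + √(-17)) = (2*I)*(I + I*√17) = 2*I*(I + I*√17))
(1/(1059 - 1499) + Y(15))² = (1/(1059 - 1499) + 2*15*(15 + I*√17))² = (1/(-440) + (450 + 30*I*√17))² = (-1/440 + (450 + 30*I*√17))² = (197999/440 + 30*I*√17)²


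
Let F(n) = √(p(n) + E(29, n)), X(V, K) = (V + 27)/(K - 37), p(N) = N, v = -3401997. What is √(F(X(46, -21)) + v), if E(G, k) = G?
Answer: √(-11444317908 + 58*√93322)/58 ≈ 1844.4*I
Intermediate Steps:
X(V, K) = (27 + V)/(-37 + K)
F(n) = √(29 + n) (F(n) = √(n + 29) = √(29 + n))
√(F(X(46, -21)) + v) = √(√(29 + (27 + 46)/(-37 - 21)) - 3401997) = √(√(29 + 73/(-58)) - 3401997) = √(√(29 - 1/58*73) - 3401997) = √(√(29 - 73/58) - 3401997) = √(√(1609/58) - 3401997) = √(√93322/58 - 3401997) = √(-3401997 + √93322/58)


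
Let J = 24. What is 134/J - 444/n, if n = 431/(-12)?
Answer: 92813/5172 ≈ 17.945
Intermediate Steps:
n = -431/12 (n = 431*(-1/12) = -431/12 ≈ -35.917)
134/J - 444/n = 134/24 - 444/(-431/12) = 134*(1/24) - 444*(-12/431) = 67/12 + 5328/431 = 92813/5172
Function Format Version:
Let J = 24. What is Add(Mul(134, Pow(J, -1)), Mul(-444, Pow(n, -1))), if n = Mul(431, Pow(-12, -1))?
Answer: Rational(92813, 5172) ≈ 17.945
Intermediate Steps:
n = Rational(-431, 12) (n = Mul(431, Rational(-1, 12)) = Rational(-431, 12) ≈ -35.917)
Add(Mul(134, Pow(J, -1)), Mul(-444, Pow(n, -1))) = Add(Mul(134, Pow(24, -1)), Mul(-444, Pow(Rational(-431, 12), -1))) = Add(Mul(134, Rational(1, 24)), Mul(-444, Rational(-12, 431))) = Add(Rational(67, 12), Rational(5328, 431)) = Rational(92813, 5172)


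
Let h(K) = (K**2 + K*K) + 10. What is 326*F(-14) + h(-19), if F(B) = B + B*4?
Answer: -22088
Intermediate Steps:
F(B) = 5*B (F(B) = B + 4*B = 5*B)
h(K) = 10 + 2*K**2 (h(K) = (K**2 + K**2) + 10 = 2*K**2 + 10 = 10 + 2*K**2)
326*F(-14) + h(-19) = 326*(5*(-14)) + (10 + 2*(-19)**2) = 326*(-70) + (10 + 2*361) = -22820 + (10 + 722) = -22820 + 732 = -22088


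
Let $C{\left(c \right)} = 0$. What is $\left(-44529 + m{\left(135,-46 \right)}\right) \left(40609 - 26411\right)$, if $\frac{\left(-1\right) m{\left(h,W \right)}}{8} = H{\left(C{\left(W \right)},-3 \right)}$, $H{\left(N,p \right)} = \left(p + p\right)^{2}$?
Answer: $-636311766$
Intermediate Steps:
$H{\left(N,p \right)} = 4 p^{2}$ ($H{\left(N,p \right)} = \left(2 p\right)^{2} = 4 p^{2}$)
$m{\left(h,W \right)} = -288$ ($m{\left(h,W \right)} = - 8 \cdot 4 \left(-3\right)^{2} = - 8 \cdot 4 \cdot 9 = \left(-8\right) 36 = -288$)
$\left(-44529 + m{\left(135,-46 \right)}\right) \left(40609 - 26411\right) = \left(-44529 - 288\right) \left(40609 - 26411\right) = \left(-44817\right) 14198 = -636311766$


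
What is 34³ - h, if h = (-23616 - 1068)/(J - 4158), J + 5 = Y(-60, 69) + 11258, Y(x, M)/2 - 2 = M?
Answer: 284467732/7237 ≈ 39307.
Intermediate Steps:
Y(x, M) = 4 + 2*M
J = 11395 (J = -5 + ((4 + 2*69) + 11258) = -5 + ((4 + 138) + 11258) = -5 + (142 + 11258) = -5 + 11400 = 11395)
h = -24684/7237 (h = (-23616 - 1068)/(11395 - 4158) = -24684/7237 ≈ -3.4108)
34³ - h = 34³ - 1*(-24684/7237) = 39304 + 24684/7237 = 284467732/7237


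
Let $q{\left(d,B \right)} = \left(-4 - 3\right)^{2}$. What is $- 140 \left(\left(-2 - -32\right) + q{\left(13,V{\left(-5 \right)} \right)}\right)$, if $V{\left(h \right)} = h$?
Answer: $-11060$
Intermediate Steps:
$q{\left(d,B \right)} = 49$ ($q{\left(d,B \right)} = \left(-7\right)^{2} = 49$)
$- 140 \left(\left(-2 - -32\right) + q{\left(13,V{\left(-5 \right)} \right)}\right) = - 140 \left(\left(-2 - -32\right) + 49\right) = - 140 \left(\left(-2 + 32\right) + 49\right) = - 140 \left(30 + 49\right) = \left(-140\right) 79 = -11060$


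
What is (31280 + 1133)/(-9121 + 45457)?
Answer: 32413/36336 ≈ 0.89204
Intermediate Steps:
(31280 + 1133)/(-9121 + 45457) = 32413/36336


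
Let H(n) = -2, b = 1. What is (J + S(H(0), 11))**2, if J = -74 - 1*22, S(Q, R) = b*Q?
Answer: 9604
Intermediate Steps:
S(Q, R) = Q (S(Q, R) = 1*Q = Q)
J = -96 (J = -74 - 22 = -96)
(J + S(H(0), 11))**2 = (-96 - 2)**2 = (-98)**2 = 9604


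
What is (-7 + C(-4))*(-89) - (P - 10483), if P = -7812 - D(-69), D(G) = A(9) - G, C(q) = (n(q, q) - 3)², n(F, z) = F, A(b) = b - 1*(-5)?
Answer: 14640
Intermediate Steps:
A(b) = 5 + b (A(b) = b + 5 = 5 + b)
C(q) = (-3 + q)² (C(q) = (q - 3)² = (-3 + q)²)
D(G) = 14 - G (D(G) = (5 + 9) - G = 14 - G)
P = -7895 (P = -7812 - (14 - 1*(-69)) = -7812 - (14 + 69) = -7812 - 1*83 = -7812 - 83 = -7895)
(-7 + C(-4))*(-89) - (P - 10483) = (-7 + (-3 - 4)²)*(-89) - (-7895 - 10483) = (-7 + (-7)²)*(-89) - 1*(-18378) = (-7 + 49)*(-89) + 18378 = 42*(-89) + 18378 = -3738 + 18378 = 14640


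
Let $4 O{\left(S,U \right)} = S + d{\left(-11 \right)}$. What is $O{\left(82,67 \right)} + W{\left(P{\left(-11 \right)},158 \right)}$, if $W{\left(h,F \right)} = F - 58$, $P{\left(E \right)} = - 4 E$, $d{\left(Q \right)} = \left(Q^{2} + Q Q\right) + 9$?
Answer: $\frac{733}{4} \approx 183.25$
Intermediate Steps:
$d{\left(Q \right)} = 9 + 2 Q^{2}$ ($d{\left(Q \right)} = \left(Q^{2} + Q^{2}\right) + 9 = 2 Q^{2} + 9 = 9 + 2 Q^{2}$)
$W{\left(h,F \right)} = -58 + F$
$O{\left(S,U \right)} = \frac{251}{4} + \frac{S}{4}$ ($O{\left(S,U \right)} = \frac{S + \left(9 + 2 \left(-11\right)^{2}\right)}{4} = \frac{S + \left(9 + 2 \cdot 121\right)}{4} = \frac{S + \left(9 + 242\right)}{4} = \frac{S + 251}{4} = \frac{251 + S}{4} = \frac{251}{4} + \frac{S}{4}$)
$O{\left(82,67 \right)} + W{\left(P{\left(-11 \right)},158 \right)} = \left(\frac{251}{4} + \frac{1}{4} \cdot 82\right) + \left(-58 + 158\right) = \left(\frac{251}{4} + \frac{41}{2}\right) + 100 = \frac{333}{4} + 100 = \frac{733}{4}$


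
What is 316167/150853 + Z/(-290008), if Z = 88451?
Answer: 78347860633/43748576824 ≈ 1.7909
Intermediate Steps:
316167/150853 + Z/(-290008) = 316167/150853 + 88451/(-290008) = 316167*(1/150853) + 88451*(-1/290008) = 316167/150853 - 88451/290008 = 78347860633/43748576824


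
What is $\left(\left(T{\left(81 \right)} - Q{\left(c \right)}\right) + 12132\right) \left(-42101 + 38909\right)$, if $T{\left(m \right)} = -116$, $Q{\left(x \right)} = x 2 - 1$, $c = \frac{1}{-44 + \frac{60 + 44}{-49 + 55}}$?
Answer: $- \frac{191792517}{5} \approx -3.8359 \cdot 10^{7}$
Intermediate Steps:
$c = - \frac{3}{80}$ ($c = \frac{1}{-44 + \frac{104}{6}} = \frac{1}{-44 + 104 \cdot \frac{1}{6}} = \frac{1}{-44 + \frac{52}{3}} = \frac{1}{- \frac{80}{3}} = - \frac{3}{80} \approx -0.0375$)
$Q{\left(x \right)} = -1 + 2 x$ ($Q{\left(x \right)} = 2 x - 1 = -1 + 2 x$)
$\left(\left(T{\left(81 \right)} - Q{\left(c \right)}\right) + 12132\right) \left(-42101 + 38909\right) = \left(\left(-116 - \left(-1 + 2 \left(- \frac{3}{80}\right)\right)\right) + 12132\right) \left(-42101 + 38909\right) = \left(\left(-116 - \left(-1 - \frac{3}{40}\right)\right) + 12132\right) \left(-3192\right) = \left(\left(-116 - - \frac{43}{40}\right) + 12132\right) \left(-3192\right) = \left(\left(-116 + \frac{43}{40}\right) + 12132\right) \left(-3192\right) = \left(- \frac{4597}{40} + 12132\right) \left(-3192\right) = \frac{480683}{40} \left(-3192\right) = - \frac{191792517}{5}$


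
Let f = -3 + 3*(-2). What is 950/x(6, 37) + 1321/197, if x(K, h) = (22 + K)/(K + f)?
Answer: -262231/2758 ≈ -95.080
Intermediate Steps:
f = -9 (f = -3 - 6 = -9)
x(K, h) = (22 + K)/(-9 + K) (x(K, h) = (22 + K)/(K - 9) = (22 + K)/(-9 + K))
950/x(6, 37) + 1321/197 = 950/(((22 + 6)/(-9 + 6))) + 1321/197 = 950/((28/(-3))) + 1321*(1/197) = 950/((-⅓*28)) + 1321/197 = 950/(-28/3) + 1321/197 = 950*(-3/28) + 1321/197 = -1425/14 + 1321/197 = -262231/2758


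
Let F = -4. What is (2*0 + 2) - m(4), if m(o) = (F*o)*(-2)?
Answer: -30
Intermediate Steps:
m(o) = 8*o (m(o) = -4*o*(-2) = 8*o)
(2*0 + 2) - m(4) = (2*0 + 2) - 8*4 = (0 + 2) - 1*32 = 2 - 32 = -30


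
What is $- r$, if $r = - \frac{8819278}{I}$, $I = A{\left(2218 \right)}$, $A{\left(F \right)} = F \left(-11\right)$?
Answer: $- \frac{4409639}{12199} \approx -361.48$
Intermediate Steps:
$A{\left(F \right)} = - 11 F$
$I = -24398$ ($I = \left(-11\right) 2218 = -24398$)
$r = \frac{4409639}{12199}$ ($r = - \frac{8819278}{-24398} = \left(-8819278\right) \left(- \frac{1}{24398}\right) = \frac{4409639}{12199} \approx 361.48$)
$- r = \left(-1\right) \frac{4409639}{12199} = - \frac{4409639}{12199}$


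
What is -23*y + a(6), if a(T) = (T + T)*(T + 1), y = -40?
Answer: 1004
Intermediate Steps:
a(T) = 2*T*(1 + T) (a(T) = (2*T)*(1 + T) = 2*T*(1 + T))
-23*y + a(6) = -23*(-40) + 2*6*(1 + 6) = 920 + 2*6*7 = 920 + 84 = 1004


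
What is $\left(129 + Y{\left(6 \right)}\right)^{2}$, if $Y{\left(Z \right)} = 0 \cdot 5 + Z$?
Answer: $18225$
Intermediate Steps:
$Y{\left(Z \right)} = Z$ ($Y{\left(Z \right)} = 0 + Z = Z$)
$\left(129 + Y{\left(6 \right)}\right)^{2} = \left(129 + 6\right)^{2} = 135^{2} = 18225$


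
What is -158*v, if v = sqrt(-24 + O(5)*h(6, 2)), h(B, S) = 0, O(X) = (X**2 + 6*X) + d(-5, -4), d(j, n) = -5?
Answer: -316*I*sqrt(6) ≈ -774.04*I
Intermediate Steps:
O(X) = -5 + X**2 + 6*X (O(X) = (X**2 + 6*X) - 5 = -5 + X**2 + 6*X)
v = 2*I*sqrt(6) (v = sqrt(-24 + (-5 + 5**2 + 6*5)*0) = sqrt(-24 + (-5 + 25 + 30)*0) = sqrt(-24 + 50*0) = sqrt(-24 + 0) = sqrt(-24) = 2*I*sqrt(6) ≈ 4.899*I)
-158*v = -316*I*sqrt(6)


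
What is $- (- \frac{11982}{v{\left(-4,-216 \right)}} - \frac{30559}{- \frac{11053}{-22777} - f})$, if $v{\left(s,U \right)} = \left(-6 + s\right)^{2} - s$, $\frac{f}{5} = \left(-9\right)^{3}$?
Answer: $\frac{266823105437}{2158863668} \approx 123.59$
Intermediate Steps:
$f = -3645$ ($f = 5 \left(-9\right)^{3} = 5 \left(-729\right) = -3645$)
$- (- \frac{11982}{v{\left(-4,-216 \right)}} - \frac{30559}{- \frac{11053}{-22777} - f}) = - (- \frac{11982}{\left(-6 - 4\right)^{2} - -4} - \frac{30559}{- \frac{11053}{-22777} - -3645}) = - (- \frac{11982}{\left(-10\right)^{2} + 4} - \frac{30559}{\left(-11053\right) \left(- \frac{1}{22777}\right) + 3645}) = - (- \frac{11982}{100 + 4} - \frac{30559}{\frac{11053}{22777} + 3645}) = - (- \frac{11982}{104} - \frac{30559}{\frac{83033218}{22777}}) = - (\left(-11982\right) \frac{1}{104} - \frac{696042343}{83033218}) = - (- \frac{5991}{52} - \frac{696042343}{83033218}) = \left(-1\right) \left(- \frac{266823105437}{2158863668}\right) = \frac{266823105437}{2158863668}$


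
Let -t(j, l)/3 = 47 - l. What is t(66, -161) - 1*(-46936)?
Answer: 46312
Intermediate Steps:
t(j, l) = -141 + 3*l (t(j, l) = -3*(47 - l) = -141 + 3*l)
t(66, -161) - 1*(-46936) = (-141 + 3*(-161)) - 1*(-46936) = (-141 - 483) + 46936 = -624 + 46936 = 46312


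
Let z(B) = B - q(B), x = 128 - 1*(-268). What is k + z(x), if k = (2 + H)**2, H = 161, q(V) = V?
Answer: 26569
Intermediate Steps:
x = 396 (x = 128 + 268 = 396)
z(B) = 0 (z(B) = B - B = 0)
k = 26569 (k = (2 + 161)**2 = 163**2 = 26569)
k + z(x) = 26569 + 0 = 26569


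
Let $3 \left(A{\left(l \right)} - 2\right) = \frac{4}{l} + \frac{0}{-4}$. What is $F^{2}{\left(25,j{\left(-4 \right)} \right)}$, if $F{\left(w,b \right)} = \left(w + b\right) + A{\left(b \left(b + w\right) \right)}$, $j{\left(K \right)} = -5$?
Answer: $\frac{2719201}{5625} \approx 483.41$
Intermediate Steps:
$A{\left(l \right)} = 2 + \frac{4}{3 l}$ ($A{\left(l \right)} = 2 + \frac{\frac{4}{l} + \frac{0}{-4}}{3} = 2 + \frac{\frac{4}{l} + 0 \left(- \frac{1}{4}\right)}{3} = 2 + \frac{\frac{4}{l} + 0}{3} = 2 + \frac{4 \frac{1}{l}}{3} = 2 + \frac{4}{3 l}$)
$F{\left(w,b \right)} = 2 + b + w + \frac{4}{3 b \left(b + w\right)}$ ($F{\left(w,b \right)} = \left(w + b\right) + \left(2 + \frac{4}{3 b \left(b + w\right)}\right) = \left(b + w\right) + \left(2 + \frac{4 \frac{1}{b \left(b + w\right)}}{3}\right) = \left(b + w\right) + \left(2 + \frac{4}{3 b \left(b + w\right)}\right) = 2 + b + w + \frac{4}{3 b \left(b + w\right)}$)
$F^{2}{\left(25,j{\left(-4 \right)} \right)} = \left(\frac{\frac{4}{3} - 5 \left(-5 + 25\right) \left(2 - 5 + 25\right)}{\left(-5\right) \left(-5 + 25\right)}\right)^{2} = \left(- \frac{\frac{4}{3} - 100 \cdot 22}{5 \cdot 20}\right)^{2} = \left(\left(- \frac{1}{5}\right) \frac{1}{20} \left(\frac{4}{3} - 2200\right)\right)^{2} = \left(\left(- \frac{1}{5}\right) \frac{1}{20} \left(- \frac{6596}{3}\right)\right)^{2} = \left(\frac{1649}{75}\right)^{2} = \frac{2719201}{5625}$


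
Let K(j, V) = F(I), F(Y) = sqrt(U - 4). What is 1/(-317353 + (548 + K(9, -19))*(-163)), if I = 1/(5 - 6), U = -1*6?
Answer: I/(-406677*I + 163*sqrt(10)) ≈ -2.4589e-6 + 3.1166e-9*I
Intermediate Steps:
U = -6
I = -1 (I = 1/(-1) = -1)
F(Y) = I*sqrt(10) (F(Y) = sqrt(-6 - 4) = sqrt(-10) = I*sqrt(10))
K(j, V) = I*sqrt(10)
1/(-317353 + (548 + K(9, -19))*(-163)) = 1/(-317353 + (548 + I*sqrt(10))*(-163)) = 1/(-317353 + (-89324 - 163*I*sqrt(10))) = 1/(-406677 - 163*I*sqrt(10))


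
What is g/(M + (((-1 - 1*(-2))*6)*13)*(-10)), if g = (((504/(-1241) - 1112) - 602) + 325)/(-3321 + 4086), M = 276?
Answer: 574751/159493320 ≈ 0.0036036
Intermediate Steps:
g = -574751/316455 (g = (((504*(-1/1241) - 1112) - 602) + 325)/765 = (((-504/1241 - 1112) - 602) + 325)*(1/765) = ((-1380496/1241 - 602) + 325)*(1/765) = (-2127578/1241 + 325)*(1/765) = -1724253/1241*1/765 = -574751/316455 ≈ -1.8162)
g/(M + (((-1 - 1*(-2))*6)*13)*(-10)) = -574751/(316455*(276 + (((-1 - 1*(-2))*6)*13)*(-10))) = -574751/(316455*(276 + (((-1 + 2)*6)*13)*(-10))) = -574751/(316455*(276 + ((1*6)*13)*(-10))) = -574751/(316455*(276 + (6*13)*(-10))) = -574751/(316455*(276 + 78*(-10))) = -574751/(316455*(276 - 780)) = -574751/316455/(-504) = -574751/316455*(-1/504) = 574751/159493320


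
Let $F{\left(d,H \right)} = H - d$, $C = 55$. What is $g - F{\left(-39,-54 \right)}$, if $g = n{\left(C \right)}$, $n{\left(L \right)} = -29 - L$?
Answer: $-69$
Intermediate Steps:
$g = -84$ ($g = -29 - 55 = -84$)
$g - F{\left(-39,-54 \right)} = -84 - \left(-54 - -39\right) = -84 - \left(-54 + 39\right) = -84 - -15 = -84 + 15 = -69$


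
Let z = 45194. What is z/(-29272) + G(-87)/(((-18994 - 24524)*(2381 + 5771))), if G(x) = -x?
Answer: -668040369227/432687405008 ≈ -1.5439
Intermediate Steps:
z/(-29272) + G(-87)/(((-18994 - 24524)*(2381 + 5771))) = 45194/(-29272) + (-1*(-87))/(((-18994 - 24524)*(2381 + 5771))) = 45194*(-1/29272) + 87/((-43518*8152)) = -22597/14636 + 87/(-354758736) = -22597/14636 + 87*(-1/354758736) = -22597/14636 - 29/118252912 = -668040369227/432687405008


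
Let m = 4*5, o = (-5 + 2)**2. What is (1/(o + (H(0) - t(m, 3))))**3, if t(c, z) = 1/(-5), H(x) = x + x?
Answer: 125/97336 ≈ 0.0012842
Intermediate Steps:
H(x) = 2*x
o = 9 (o = (-3)**2 = 9)
m = 20
t(c, z) = -1/5
(1/(o + (H(0) - t(m, 3))))**3 = (1/(9 + (2*0 - 1*(-1/5))))**3 = (1/(9 + (0 + 1/5)))**3 = (1/(9 + 1/5))**3 = (1/(46/5))**3 = (5/46)**3 = 125/97336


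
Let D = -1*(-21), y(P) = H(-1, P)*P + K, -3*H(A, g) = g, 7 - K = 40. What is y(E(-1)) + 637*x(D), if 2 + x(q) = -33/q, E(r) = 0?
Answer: -2308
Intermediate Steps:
K = -33 (K = 7 - 1*40 = 7 - 40 = -33)
H(A, g) = -g/3
y(P) = -33 - P²/3 (y(P) = (-P/3)*P - 33 = -P²/3 - 33 = -33 - P²/3)
D = 21
x(q) = -2 - 33/q
y(E(-1)) + 637*x(D) = (-33 - ⅓*0²) + 637*(-2 - 33/21) = (-33 - ⅓*0) + 637*(-2 - 33*1/21) = (-33 + 0) + 637*(-2 - 11/7) = -33 + 637*(-25/7) = -33 - 2275 = -2308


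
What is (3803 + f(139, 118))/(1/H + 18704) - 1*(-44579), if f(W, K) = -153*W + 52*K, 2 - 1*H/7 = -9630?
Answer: 56217746118691/1261098497 ≈ 44578.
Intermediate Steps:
H = 67424 (H = 14 - 7*(-9630) = 14 + 67410 = 67424)
(3803 + f(139, 118))/(1/H + 18704) - 1*(-44579) = (3803 + (-153*139 + 52*118))/(1/67424 + 18704) - 1*(-44579) = (3803 + (-21267 + 6136))/(1/67424 + 18704) + 44579 = (3803 - 15131)/(1261098497/67424) + 44579 = -11328*67424/1261098497 + 44579 = -763779072/1261098497 + 44579 = 56217746118691/1261098497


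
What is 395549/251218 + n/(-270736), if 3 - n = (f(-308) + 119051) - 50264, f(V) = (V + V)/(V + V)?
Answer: 5653153827/3091534384 ≈ 1.8286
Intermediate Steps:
f(V) = 1 (f(V) = (2*V)/((2*V)) = (2*V)*(1/(2*V)) = 1)
n = -68785 (n = 3 - ((1 + 119051) - 50264) = 3 - (119052 - 50264) = 3 - 1*68788 = 3 - 68788 = -68785)
395549/251218 + n/(-270736) = 395549/251218 - 68785/(-270736) = 395549*(1/251218) - 68785*(-1/270736) = 35959/22838 + 68785/270736 = 5653153827/3091534384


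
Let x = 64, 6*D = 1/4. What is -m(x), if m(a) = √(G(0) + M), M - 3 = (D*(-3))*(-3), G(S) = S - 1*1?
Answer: -√38/4 ≈ -1.5411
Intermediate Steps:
D = 1/24 (D = (⅙)/4 = (⅙)*(¼) = 1/24 ≈ 0.041667)
G(S) = -1 + S (G(S) = S - 1 = -1 + S)
M = 27/8 (M = 3 + ((1/24)*(-3))*(-3) = 3 - ⅛*(-3) = 3 + 3/8 = 27/8 ≈ 3.3750)
m(a) = √38/4 (m(a) = √((-1 + 0) + 27/8) = √(-1 + 27/8) = √(19/8) = √38/4)
-m(x) = -√38/4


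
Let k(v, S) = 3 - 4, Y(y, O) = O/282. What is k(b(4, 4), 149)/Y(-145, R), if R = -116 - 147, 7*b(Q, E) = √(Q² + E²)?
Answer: 282/263 ≈ 1.0722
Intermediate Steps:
b(Q, E) = √(E² + Q²)/7 (b(Q, E) = √(Q² + E²)/7 = √(E² + Q²)/7)
R = -263
Y(y, O) = O/282 (Y(y, O) = O*(1/282) = O/282)
k(v, S) = -1
k(b(4, 4), 149)/Y(-145, R) = -1/((1/282)*(-263)) = -1/(-263/282) = -1*(-282/263) = 282/263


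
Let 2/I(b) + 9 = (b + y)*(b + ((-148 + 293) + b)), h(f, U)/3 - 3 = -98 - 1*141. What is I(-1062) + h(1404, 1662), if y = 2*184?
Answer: -972379234/1373417 ≈ -708.00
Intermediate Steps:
y = 368
h(f, U) = -708 (h(f, U) = 9 + 3*(-98 - 1*141) = 9 + 3*(-98 - 141) = 9 + 3*(-239) = 9 - 717 = -708)
I(b) = 2/(-9 + (145 + 2*b)*(368 + b)) (I(b) = 2/(-9 + (b + 368)*(b + ((-148 + 293) + b))) = 2/(-9 + (368 + b)*(b + (145 + b))) = 2/(-9 + (368 + b)*(145 + 2*b)) = 2/(-9 + (145 + 2*b)*(368 + b)))
I(-1062) + h(1404, 1662) = 2/(53351 + 2*(-1062)**2 + 881*(-1062)) - 708 = 2/(53351 + 2*1127844 - 935622) - 708 = 2/(53351 + 2255688 - 935622) - 708 = 2/1373417 - 708 = -972379234/1373417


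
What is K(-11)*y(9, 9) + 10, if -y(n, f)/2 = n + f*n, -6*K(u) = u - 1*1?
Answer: -350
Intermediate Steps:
K(u) = ⅙ - u/6 (K(u) = -(u - 1*1)/6 = -(u - 1)/6 = -(-1 + u)/6 = ⅙ - u/6)
y(n, f) = -2*n - 2*f*n (y(n, f) = -2*(n + f*n) = -2*n - 2*f*n)
K(-11)*y(9, 9) + 10 = (⅙ - ⅙*(-11))*(-2*9*(1 + 9)) + 10 = (⅙ + 11/6)*(-2*9*10) + 10 = 2*(-180) + 10 = -360 + 10 = -350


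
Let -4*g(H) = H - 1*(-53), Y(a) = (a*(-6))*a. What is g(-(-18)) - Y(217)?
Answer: 1130065/4 ≈ 2.8252e+5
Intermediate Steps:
Y(a) = -6*a² (Y(a) = (-6*a)*a = -6*a²)
g(H) = -53/4 - H/4 (g(H) = -(H - 1*(-53))/4 = -(H + 53)/4 = -(53 + H)/4 = -53/4 - H/4)
g(-(-18)) - Y(217) = (-53/4 - (-3)*(-3*1)/2) - (-6)*217² = (-53/4 - (-3)*(-3)/2) - (-6)*47089 = (-53/4 - ¼*18) - 1*(-282534) = (-53/4 - 9/2) + 282534 = -71/4 + 282534 = 1130065/4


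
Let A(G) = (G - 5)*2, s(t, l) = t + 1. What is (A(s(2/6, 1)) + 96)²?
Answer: 70756/9 ≈ 7861.8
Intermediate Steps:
s(t, l) = 1 + t
A(G) = -10 + 2*G (A(G) = (-5 + G)*2 = -10 + 2*G)
(A(s(2/6, 1)) + 96)² = ((-10 + 2*(1 + 2/6)) + 96)² = ((-10 + 2*(1 + 2*(⅙))) + 96)² = ((-10 + 2*(1 + ⅓)) + 96)² = ((-10 + 2*(4/3)) + 96)² = ((-10 + 8/3) + 96)² = (-22/3 + 96)² = (266/3)² = 70756/9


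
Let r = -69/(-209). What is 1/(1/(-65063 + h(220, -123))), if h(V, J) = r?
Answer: -13598098/209 ≈ -65063.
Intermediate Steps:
r = 69/209 (r = -69*(-1/209) = 69/209 ≈ 0.33014)
h(V, J) = 69/209
1/(1/(-65063 + h(220, -123))) = 1/(1/(-65063 + 69/209)) = 1/(1/(-13598098/209)) = 1/(-209/13598098) = -13598098/209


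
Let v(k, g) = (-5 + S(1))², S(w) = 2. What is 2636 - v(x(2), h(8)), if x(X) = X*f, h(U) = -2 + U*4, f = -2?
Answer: 2627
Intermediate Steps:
h(U) = -2 + 4*U
x(X) = -2*X (x(X) = X*(-2) = -2*X)
v(k, g) = 9 (v(k, g) = (-5 + 2)² = (-3)² = 9)
2636 - v(x(2), h(8)) = 2636 - 1*9 = 2636 - 9 = 2627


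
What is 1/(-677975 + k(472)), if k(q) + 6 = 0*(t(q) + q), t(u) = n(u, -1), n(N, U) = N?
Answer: -1/677981 ≈ -1.4750e-6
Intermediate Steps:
t(u) = u
k(q) = -6 (k(q) = -6 + 0*(q + q) = -6 + 0*(2*q) = -6 + 0 = -6)
1/(-677975 + k(472)) = 1/(-677975 - 6) = 1/(-677981) = -1/677981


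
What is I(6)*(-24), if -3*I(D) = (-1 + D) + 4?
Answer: 72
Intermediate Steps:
I(D) = -1 - D/3 (I(D) = -((-1 + D) + 4)/3 = -(3 + D)/3 = -1 - D/3)
I(6)*(-24) = (-1 - 1/3*6)*(-24) = (-1 - 2)*(-24) = -3*(-24) = 72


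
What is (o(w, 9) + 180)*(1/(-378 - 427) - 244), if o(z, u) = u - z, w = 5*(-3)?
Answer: -40069884/805 ≈ -49776.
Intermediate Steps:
w = -15
(o(w, 9) + 180)*(1/(-378 - 427) - 244) = ((9 - 1*(-15)) + 180)*(1/(-378 - 427) - 244) = ((9 + 15) + 180)*(1/(-805) - 244) = (24 + 180)*(-1/805 - 244) = 204*(-196421/805) = -40069884/805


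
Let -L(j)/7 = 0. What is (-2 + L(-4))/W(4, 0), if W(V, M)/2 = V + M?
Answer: -¼ ≈ -0.25000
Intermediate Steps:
L(j) = 0 (L(j) = -7*0 = 0)
W(V, M) = 2*M + 2*V (W(V, M) = 2*(V + M) = 2*(M + V) = 2*M + 2*V)
(-2 + L(-4))/W(4, 0) = (-2 + 0)/(2*0 + 2*4) = -2/(0 + 8) = -2/8 = (⅛)*(-2) = -¼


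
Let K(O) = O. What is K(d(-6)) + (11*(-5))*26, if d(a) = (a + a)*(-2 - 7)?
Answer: -1322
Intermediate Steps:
d(a) = -18*a (d(a) = (2*a)*(-9) = -18*a)
K(d(-6)) + (11*(-5))*26 = -18*(-6) + (11*(-5))*26 = 108 - 55*26 = 108 - 1430 = -1322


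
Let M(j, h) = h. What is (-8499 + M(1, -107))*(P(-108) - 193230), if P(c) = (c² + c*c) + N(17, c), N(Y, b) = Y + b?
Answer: 1462959758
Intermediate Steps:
P(c) = 17 + c + 2*c² (P(c) = (c² + c*c) + (17 + c) = (c² + c²) + (17 + c) = 2*c² + (17 + c) = 17 + c + 2*c²)
(-8499 + M(1, -107))*(P(-108) - 193230) = (-8499 - 107)*((17 - 108 + 2*(-108)²) - 193230) = -8606*((17 - 108 + 2*11664) - 193230) = -8606*((17 - 108 + 23328) - 193230) = -8606*(23237 - 193230) = -8606*(-169993) = 1462959758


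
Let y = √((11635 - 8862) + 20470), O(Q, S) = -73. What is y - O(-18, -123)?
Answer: 73 + √23243 ≈ 225.46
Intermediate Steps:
y = √23243 (y = √(2773 + 20470) = √23243 ≈ 152.46)
y - O(-18, -123) = √23243 - 1*(-73) = √23243 + 73 = 73 + √23243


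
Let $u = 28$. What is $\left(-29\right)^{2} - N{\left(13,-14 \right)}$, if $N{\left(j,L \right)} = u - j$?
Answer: $826$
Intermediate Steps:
$N{\left(j,L \right)} = 28 - j$
$\left(-29\right)^{2} - N{\left(13,-14 \right)} = \left(-29\right)^{2} - \left(28 - 13\right) = 841 - \left(28 - 13\right) = 841 - 15 = 826$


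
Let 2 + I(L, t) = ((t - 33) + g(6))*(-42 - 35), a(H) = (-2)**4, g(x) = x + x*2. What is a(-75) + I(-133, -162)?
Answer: 13643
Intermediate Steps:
g(x) = 3*x (g(x) = x + 2*x = 3*x)
a(H) = 16
I(L, t) = 1153 - 77*t (I(L, t) = -2 + ((t - 33) + 3*6)*(-42 - 35) = -2 + ((-33 + t) + 18)*(-77) = -2 + (-15 + t)*(-77) = -2 + (1155 - 77*t) = 1153 - 77*t)
a(-75) + I(-133, -162) = 16 + (1153 - 77*(-162)) = 16 + (1153 + 12474) = 16 + 13627 = 13643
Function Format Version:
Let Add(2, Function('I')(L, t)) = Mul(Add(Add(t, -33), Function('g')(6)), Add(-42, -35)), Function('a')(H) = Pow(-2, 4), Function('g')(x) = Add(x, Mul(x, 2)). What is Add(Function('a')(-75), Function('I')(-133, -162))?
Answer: 13643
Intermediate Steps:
Function('g')(x) = Mul(3, x) (Function('g')(x) = Add(x, Mul(2, x)) = Mul(3, x))
Function('a')(H) = 16
Function('I')(L, t) = Add(1153, Mul(-77, t)) (Function('I')(L, t) = Add(-2, Mul(Add(Add(t, -33), Mul(3, 6)), Add(-42, -35))) = Add(-2, Mul(Add(Add(-33, t), 18), -77)) = Add(-2, Mul(Add(-15, t), -77)) = Add(-2, Add(1155, Mul(-77, t))) = Add(1153, Mul(-77, t)))
Add(Function('a')(-75), Function('I')(-133, -162)) = Add(16, Add(1153, Mul(-77, -162))) = Add(16, Add(1153, 12474)) = Add(16, 13627) = 13643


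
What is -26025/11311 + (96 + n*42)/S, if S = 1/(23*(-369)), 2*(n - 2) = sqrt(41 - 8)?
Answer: -17279388285/11311 - 178227*sqrt(33) ≈ -2.5515e+6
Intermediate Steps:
n = 2 + sqrt(33)/2 (n = 2 + sqrt(41 - 8)/2 = 2 + sqrt(33)/2 ≈ 4.8723)
S = -1/8487 (S = 1/(-8487) = -1/8487 ≈ -0.00011783)
-26025/11311 + (96 + n*42)/S = -26025/11311 + (96 + (2 + sqrt(33)/2)*42)/(-1/8487) = -26025*1/11311 + (96 + (84 + 21*sqrt(33)))*(-8487) = -26025/11311 + (180 + 21*sqrt(33))*(-8487) = -26025/11311 + (-1527660 - 178227*sqrt(33)) = -17279388285/11311 - 178227*sqrt(33)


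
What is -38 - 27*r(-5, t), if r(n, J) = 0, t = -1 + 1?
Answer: -38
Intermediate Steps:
t = 0
-38 - 27*r(-5, t) = -38 - 27*0 = -38 + 0 = -38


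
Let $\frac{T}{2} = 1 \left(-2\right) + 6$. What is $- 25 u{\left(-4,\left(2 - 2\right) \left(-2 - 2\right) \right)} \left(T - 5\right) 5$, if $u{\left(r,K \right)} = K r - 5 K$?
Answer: $0$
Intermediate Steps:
$u{\left(r,K \right)} = - 5 K + K r$
$T = 8$ ($T = 2 \left(1 \left(-2\right) + 6\right) = 2 \left(-2 + 6\right) = 2 \cdot 4 = 8$)
$- 25 u{\left(-4,\left(2 - 2\right) \left(-2 - 2\right) \right)} \left(T - 5\right) 5 = - 25 \left(2 - 2\right) \left(-2 - 2\right) \left(-5 - 4\right) \left(8 - 5\right) 5 = - 25 \cdot 0 \left(-4\right) \left(-9\right) 3 \cdot 5 = - 25 \cdot 0 \left(-9\right) 15 = \left(-25\right) 0 \cdot 15 = 0 \cdot 15 = 0$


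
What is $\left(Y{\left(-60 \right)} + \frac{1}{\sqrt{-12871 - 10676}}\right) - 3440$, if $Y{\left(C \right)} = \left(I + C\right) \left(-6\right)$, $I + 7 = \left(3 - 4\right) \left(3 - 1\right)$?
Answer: $-3026 - \frac{i \sqrt{23547}}{23547} \approx -3026.0 - 0.0065168 i$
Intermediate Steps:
$I = -9$ ($I = -7 + \left(3 - 4\right) \left(3 - 1\right) = -7 - 2 = -9$)
$Y{\left(C \right)} = 54 - 6 C$ ($Y{\left(C \right)} = \left(-9 + C\right) \left(-6\right) = 54 - 6 C$)
$\left(Y{\left(-60 \right)} + \frac{1}{\sqrt{-12871 - 10676}}\right) - 3440 = \left(\left(54 - -360\right) + \frac{1}{\sqrt{-12871 - 10676}}\right) - 3440 = \left(\left(54 + 360\right) + \frac{1}{\sqrt{-23547}}\right) - 3440 = \left(414 + \frac{1}{i \sqrt{23547}}\right) - 3440 = \left(414 - \frac{i \sqrt{23547}}{23547}\right) - 3440 = -3026 - \frac{i \sqrt{23547}}{23547}$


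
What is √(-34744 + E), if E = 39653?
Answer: √4909 ≈ 70.064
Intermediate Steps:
√(-34744 + E) = √(-34744 + 39653) = √4909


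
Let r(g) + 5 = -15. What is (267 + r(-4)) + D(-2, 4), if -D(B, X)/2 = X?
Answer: 239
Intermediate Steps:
D(B, X) = -2*X
r(g) = -20 (r(g) = -5 - 15 = -20)
(267 + r(-4)) + D(-2, 4) = (267 - 20) - 2*4 = 247 - 8 = 239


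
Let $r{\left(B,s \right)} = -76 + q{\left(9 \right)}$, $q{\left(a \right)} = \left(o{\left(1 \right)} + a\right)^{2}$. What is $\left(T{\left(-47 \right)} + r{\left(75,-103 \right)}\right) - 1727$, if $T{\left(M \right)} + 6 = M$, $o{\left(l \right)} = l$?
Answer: $-1756$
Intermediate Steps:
$T{\left(M \right)} = -6 + M$
$q{\left(a \right)} = \left(1 + a\right)^{2}$
$r{\left(B,s \right)} = 24$ ($r{\left(B,s \right)} = -76 + \left(1 + 9\right)^{2} = -76 + 10^{2} = -76 + 100 = 24$)
$\left(T{\left(-47 \right)} + r{\left(75,-103 \right)}\right) - 1727 = \left(\left(-6 - 47\right) + 24\right) - 1727 = \left(-53 + 24\right) - 1727 = -29 - 1727 = -1756$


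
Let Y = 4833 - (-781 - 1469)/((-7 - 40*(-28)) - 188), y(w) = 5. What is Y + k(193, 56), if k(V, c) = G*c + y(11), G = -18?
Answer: 141800/37 ≈ 3832.4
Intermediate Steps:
k(V, c) = 5 - 18*c (k(V, c) = -18*c + 5 = 5 - 18*c)
Y = 178911/37 (Y = 4833 - (-2250)/((-7 + 1120) - 188) = 4833 - (-2250)/(1113 - 188) = 4833 - (-2250)/925 = 4833 - 1*(-90/37) = 4833 + 90/37 = 178911/37 ≈ 4835.4)
Y + k(193, 56) = 178911/37 + (5 - 18*56) = 178911/37 + (5 - 1008) = 178911/37 - 1003 = 141800/37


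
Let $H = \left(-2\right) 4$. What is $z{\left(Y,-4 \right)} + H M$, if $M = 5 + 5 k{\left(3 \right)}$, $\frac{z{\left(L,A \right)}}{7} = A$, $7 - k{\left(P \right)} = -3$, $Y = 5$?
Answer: $-468$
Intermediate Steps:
$k{\left(P \right)} = 10$ ($k{\left(P \right)} = 7 - -3 = 7 + 3 = 10$)
$z{\left(L,A \right)} = 7 A$
$M = 55$ ($M = 5 + 5 \cdot 10 = 5 + 50 = 55$)
$H = -8$
$z{\left(Y,-4 \right)} + H M = 7 \left(-4\right) - 440 = -28 - 440 = -468$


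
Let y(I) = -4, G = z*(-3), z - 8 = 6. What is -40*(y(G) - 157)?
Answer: 6440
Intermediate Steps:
z = 14 (z = 8 + 6 = 14)
G = -42 (G = 14*(-3) = -42)
-40*(y(G) - 157) = -40*(-4 - 157) = -40*(-161) = 6440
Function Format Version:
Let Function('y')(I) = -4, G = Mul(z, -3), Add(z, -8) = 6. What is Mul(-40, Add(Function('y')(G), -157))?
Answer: 6440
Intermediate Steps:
z = 14 (z = Add(8, 6) = 14)
G = -42 (G = Mul(14, -3) = -42)
Mul(-40, Add(Function('y')(G), -157)) = Mul(-40, Add(-4, -157)) = Mul(-40, -161) = 6440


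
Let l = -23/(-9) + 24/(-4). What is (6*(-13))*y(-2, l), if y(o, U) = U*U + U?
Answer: -17732/27 ≈ -656.74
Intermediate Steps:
l = -31/9 (l = -23*(-1/9) + 24*(-1/4) = 23/9 - 6 = -31/9 ≈ -3.4444)
y(o, U) = U + U**2 (y(o, U) = U**2 + U = U + U**2)
(6*(-13))*y(-2, l) = (6*(-13))*(-31*(1 - 31/9)/9) = -(-806)*(-22)/(3*9) = -78*682/81 = -17732/27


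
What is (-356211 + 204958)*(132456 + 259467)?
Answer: -59279529519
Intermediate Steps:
(-356211 + 204958)*(132456 + 259467) = -151253*391923 = -59279529519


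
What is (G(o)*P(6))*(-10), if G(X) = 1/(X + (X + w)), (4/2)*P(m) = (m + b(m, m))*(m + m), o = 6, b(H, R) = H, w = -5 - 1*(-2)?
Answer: -80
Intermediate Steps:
w = -3 (w = -5 + 2 = -3)
P(m) = 2*m² (P(m) = ((m + m)*(m + m))/2 = ((2*m)*(2*m))/2 = (4*m²)/2 = 2*m²)
G(X) = 1/(-3 + 2*X) (G(X) = 1/(X + (X - 3)) = 1/(X + (-3 + X)) = 1/(-3 + 2*X))
(G(o)*P(6))*(-10) = ((2*6²)/(-3 + 2*6))*(-10) = ((2*36)/(-3 + 12))*(-10) = (72/9)*(-10) = ((⅑)*72)*(-10) = 8*(-10) = -80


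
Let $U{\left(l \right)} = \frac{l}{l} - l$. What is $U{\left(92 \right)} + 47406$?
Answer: $47315$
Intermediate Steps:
$U{\left(l \right)} = 1 - l$
$U{\left(92 \right)} + 47406 = \left(1 - 92\right) + 47406 = -91 + 47406 = 47315$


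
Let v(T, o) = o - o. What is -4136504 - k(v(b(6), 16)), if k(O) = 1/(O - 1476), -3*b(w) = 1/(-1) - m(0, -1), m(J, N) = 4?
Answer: -6105479903/1476 ≈ -4.1365e+6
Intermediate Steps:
b(w) = 5/3 (b(w) = -(1/(-1) - 1*4)/3 = -(-1 - 4)/3 = -1/3*(-5) = 5/3)
v(T, o) = 0
k(O) = 1/(-1476 + O)
-4136504 - k(v(b(6), 16)) = -4136504 - 1/(-1476 + 0) = -4136504 - 1/(-1476) = -4136504 - 1*(-1/1476) = -4136504 + 1/1476 = -6105479903/1476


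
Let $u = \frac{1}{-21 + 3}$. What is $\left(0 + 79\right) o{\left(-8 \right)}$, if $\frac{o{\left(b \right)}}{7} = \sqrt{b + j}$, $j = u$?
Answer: $\frac{553 i \sqrt{290}}{6} \approx 1569.5 i$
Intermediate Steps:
$u = - \frac{1}{18}$ ($u = \frac{1}{-18} = - \frac{1}{18} \approx -0.055556$)
$j = - \frac{1}{18} \approx -0.055556$
$o{\left(b \right)} = 7 \sqrt{- \frac{1}{18} + b}$ ($o{\left(b \right)} = 7 \sqrt{b - \frac{1}{18}} = 7 \sqrt{- \frac{1}{18} + b}$)
$\left(0 + 79\right) o{\left(-8 \right)} = \left(0 + 79\right) \frac{7 \sqrt{-2 + 36 \left(-8\right)}}{6} = 79 \frac{7 \sqrt{-2 - 288}}{6} = 79 \frac{7 \sqrt{-290}}{6} = 79 \frac{7 i \sqrt{290}}{6} = \frac{553 i \sqrt{290}}{6}$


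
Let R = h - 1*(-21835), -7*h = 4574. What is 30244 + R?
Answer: 359979/7 ≈ 51426.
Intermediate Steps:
h = -4574/7 (h = -⅐*4574 = -4574/7 ≈ -653.43)
R = 148271/7 (R = -4574/7 - 1*(-21835) = -4574/7 + 21835 = 148271/7 ≈ 21182.)
30244 + R = 30244 + 148271/7 = 359979/7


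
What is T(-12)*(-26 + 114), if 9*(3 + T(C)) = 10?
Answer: -1496/9 ≈ -166.22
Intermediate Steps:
T(C) = -17/9 (T(C) = -3 + (⅑)*10 = -3 + 10/9 = -17/9)
T(-12)*(-26 + 114) = -17*(-26 + 114)/9 = -17/9*88 = -1496/9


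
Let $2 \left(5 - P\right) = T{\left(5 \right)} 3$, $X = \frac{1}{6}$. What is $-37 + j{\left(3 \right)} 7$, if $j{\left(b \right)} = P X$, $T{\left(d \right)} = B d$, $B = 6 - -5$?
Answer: $- \frac{1529}{12} \approx -127.42$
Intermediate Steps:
$B = 11$ ($B = 6 + 5 = 11$)
$T{\left(d \right)} = 11 d$
$X = \frac{1}{6} \approx 0.16667$
$P = - \frac{155}{2}$ ($P = 5 - \frac{11 \cdot 5 \cdot 3}{2} = 5 - \frac{55 \cdot 3}{2} = 5 - \frac{165}{2} = - \frac{155}{2} \approx -77.5$)
$j{\left(b \right)} = - \frac{155}{12}$ ($j{\left(b \right)} = \left(- \frac{155}{2}\right) \frac{1}{6} = - \frac{155}{12}$)
$-37 + j{\left(3 \right)} 7 = -37 - \frac{1085}{12} = - \frac{1529}{12}$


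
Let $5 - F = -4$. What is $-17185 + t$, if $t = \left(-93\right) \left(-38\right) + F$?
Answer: $-13642$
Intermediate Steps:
$F = 9$ ($F = 5 - -4 = 5 + 4 = 9$)
$t = 3543$ ($t = \left(-93\right) \left(-38\right) + 9 = 3534 + 9 = 3543$)
$-17185 + t = -17185 + 3543 = -13642$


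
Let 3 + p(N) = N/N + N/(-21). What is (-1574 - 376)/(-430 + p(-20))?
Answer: 20475/4526 ≈ 4.5239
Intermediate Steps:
p(N) = -2 - N/21 (p(N) = -3 + (N/N + N/(-21)) = -3 + (1 + N*(-1/21)) = -3 + (1 - N/21) = -2 - N/21)
(-1574 - 376)/(-430 + p(-20)) = (-1574 - 376)/(-430 + (-2 - 1/21*(-20))) = -1950/(-430 + (-2 + 20/21)) = -1950/(-430 - 22/21) = -1950/(-9052/21) = -1950*(-21/9052) = 20475/4526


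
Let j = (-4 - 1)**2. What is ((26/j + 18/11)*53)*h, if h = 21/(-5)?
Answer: -819168/1375 ≈ -595.76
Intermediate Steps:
h = -21/5 (h = 21*(-1/5) = -21/5 ≈ -4.2000)
j = 25 (j = (-5)**2 = 25)
((26/j + 18/11)*53)*h = ((26/25 + 18/11)*53)*(-21/5) = ((736/275)*53)*(-21/5) = (39008/275)*(-21/5) = -819168/1375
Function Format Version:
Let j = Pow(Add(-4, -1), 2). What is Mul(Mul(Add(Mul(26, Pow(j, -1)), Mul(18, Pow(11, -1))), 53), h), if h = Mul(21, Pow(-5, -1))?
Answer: Rational(-819168, 1375) ≈ -595.76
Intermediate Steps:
h = Rational(-21, 5) (h = Mul(21, Rational(-1, 5)) = Rational(-21, 5) ≈ -4.2000)
j = 25 (j = Pow(-5, 2) = 25)
Mul(Mul(Add(Mul(26, Pow(j, -1)), Mul(18, Pow(11, -1))), 53), h) = Mul(Mul(Add(Mul(26, Pow(25, -1)), Mul(18, Pow(11, -1))), 53), Rational(-21, 5)) = Mul(Mul(Add(Mul(26, Rational(1, 25)), Mul(18, Rational(1, 11))), 53), Rational(-21, 5)) = Mul(Mul(Add(Rational(26, 25), Rational(18, 11)), 53), Rational(-21, 5)) = Mul(Mul(Rational(736, 275), 53), Rational(-21, 5)) = Mul(Rational(39008, 275), Rational(-21, 5)) = Rational(-819168, 1375)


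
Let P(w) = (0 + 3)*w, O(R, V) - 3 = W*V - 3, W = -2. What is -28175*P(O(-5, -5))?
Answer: -845250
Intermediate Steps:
O(R, V) = -2*V (O(R, V) = 3 + (-2*V - 3) = 3 + (-3 - 2*V) = -2*V)
P(w) = 3*w
-28175*P(O(-5, -5)) = -84525*(-2*(-5)) = -84525*10 = -28175*30 = -845250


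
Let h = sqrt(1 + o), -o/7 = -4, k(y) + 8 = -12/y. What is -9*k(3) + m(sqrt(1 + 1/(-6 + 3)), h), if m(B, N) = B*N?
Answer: 108 + sqrt(174)/3 ≈ 112.40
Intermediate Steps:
k(y) = -8 - 12/y
o = 28 (o = -7*(-4) = 28)
h = sqrt(29) (h = sqrt(1 + 28) = sqrt(29) ≈ 5.3852)
-9*k(3) + m(sqrt(1 + 1/(-6 + 3)), h) = -9*(-8 - 12/3) + sqrt(1 + 1/(-6 + 3))*sqrt(29) = -9*(-8 - 12*1/3) + sqrt(1 + 1/(-3))*sqrt(29) = -9*(-8 - 4) + sqrt(1 - 1/3)*sqrt(29) = -9*(-12) + sqrt(2/3)*sqrt(29) = 108 + (sqrt(6)/3)*sqrt(29) = 108 + sqrt(174)/3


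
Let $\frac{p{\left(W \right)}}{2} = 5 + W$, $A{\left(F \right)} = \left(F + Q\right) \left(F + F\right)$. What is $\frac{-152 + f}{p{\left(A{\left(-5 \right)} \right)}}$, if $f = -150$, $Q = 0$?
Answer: $- \frac{151}{55} \approx -2.7455$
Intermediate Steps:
$A{\left(F \right)} = 2 F^{2}$ ($A{\left(F \right)} = \left(F + 0\right) \left(F + F\right) = F 2 F = 2 F^{2}$)
$p{\left(W \right)} = 10 + 2 W$ ($p{\left(W \right)} = 2 \left(5 + W\right) = 10 + 2 W$)
$\frac{-152 + f}{p{\left(A{\left(-5 \right)} \right)}} = \frac{-152 - 150}{10 + 2 \cdot 2 \left(-5\right)^{2}} = - \frac{302}{10 + 2 \cdot 2 \cdot 25} = - \frac{302}{10 + 2 \cdot 50} = - \frac{302}{10 + 100} = - \frac{302}{110} = \left(-302\right) \frac{1}{110} = - \frac{151}{55}$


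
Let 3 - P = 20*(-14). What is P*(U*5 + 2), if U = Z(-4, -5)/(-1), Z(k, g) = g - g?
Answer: 566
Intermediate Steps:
Z(k, g) = 0
U = 0 (U = 0/(-1) = 0*(-1) = 0)
P = 283 (P = 3 - 20*(-14) = 3 - 1*(-280) = 3 + 280 = 283)
P*(U*5 + 2) = 283*(0*5 + 2) = 283*(0 + 2) = 283*2 = 566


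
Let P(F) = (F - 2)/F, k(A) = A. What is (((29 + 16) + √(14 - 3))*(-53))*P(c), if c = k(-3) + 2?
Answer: -7155 - 159*√11 ≈ -7682.3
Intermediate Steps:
c = -1 (c = -3 + 2 = -1)
P(F) = (-2 + F)/F
(((29 + 16) + √(14 - 3))*(-53))*P(c) = (((29 + 16) + √(14 - 3))*(-53))*((-2 - 1)/(-1)) = ((45 + √11)*(-53))*(-1*(-3)) = (-2385 - 53*√11)*3 = -7155 - 159*√11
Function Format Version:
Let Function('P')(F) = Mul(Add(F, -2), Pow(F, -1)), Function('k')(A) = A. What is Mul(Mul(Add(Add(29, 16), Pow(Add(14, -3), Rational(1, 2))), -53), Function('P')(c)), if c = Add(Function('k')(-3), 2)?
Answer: Add(-7155, Mul(-159, Pow(11, Rational(1, 2)))) ≈ -7682.3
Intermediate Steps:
c = -1 (c = Add(-3, 2) = -1)
Function('P')(F) = Mul(Pow(F, -1), Add(-2, F)) (Function('P')(F) = Mul(Add(-2, F), Pow(F, -1)) = Mul(Pow(F, -1), Add(-2, F)))
Mul(Mul(Add(Add(29, 16), Pow(Add(14, -3), Rational(1, 2))), -53), Function('P')(c)) = Mul(Mul(Add(Add(29, 16), Pow(Add(14, -3), Rational(1, 2))), -53), Mul(Pow(-1, -1), Add(-2, -1))) = Mul(Mul(Add(45, Pow(11, Rational(1, 2))), -53), Mul(-1, -3)) = Mul(Add(-2385, Mul(-53, Pow(11, Rational(1, 2)))), 3) = Add(-7155, Mul(-159, Pow(11, Rational(1, 2))))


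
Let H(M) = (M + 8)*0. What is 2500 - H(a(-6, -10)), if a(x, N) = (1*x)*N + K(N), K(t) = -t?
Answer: 2500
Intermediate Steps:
a(x, N) = -N + N*x (a(x, N) = (1*x)*N - N = x*N - N = N*x - N = -N + N*x)
H(M) = 0 (H(M) = (8 + M)*0 = 0)
2500 - H(a(-6, -10)) = 2500 - 1*0 = 2500 + 0 = 2500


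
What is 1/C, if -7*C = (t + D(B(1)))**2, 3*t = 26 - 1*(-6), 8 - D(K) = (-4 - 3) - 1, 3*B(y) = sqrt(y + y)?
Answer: -63/6400 ≈ -0.0098438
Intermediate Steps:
B(y) = sqrt(2)*sqrt(y)/3 (B(y) = sqrt(y + y)/3 = sqrt(2*y)/3 = (sqrt(2)*sqrt(y))/3 = sqrt(2)*sqrt(y)/3)
D(K) = 16 (D(K) = 8 - ((-4 - 3) - 1) = 8 - (-7 - 1) = 8 - 1*(-8) = 8 + 8 = 16)
t = 32/3 (t = (26 - 1*(-6))/3 = (26 + 6)/3 = (1/3)*32 = 32/3 ≈ 10.667)
C = -6400/63 (C = -(32/3 + 16)**2/7 = -(80/3)**2/7 = -1/7*6400/9 = -6400/63 ≈ -101.59)
1/C = 1/(-6400/63) = -63/6400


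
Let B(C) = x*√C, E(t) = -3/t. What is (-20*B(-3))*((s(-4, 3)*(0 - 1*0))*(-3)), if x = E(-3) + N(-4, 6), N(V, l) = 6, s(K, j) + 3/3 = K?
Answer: 0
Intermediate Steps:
s(K, j) = -1 + K
x = 7 (x = -3/(-3) + 6 = -3*(-⅓) + 6 = 1 + 6 = 7)
B(C) = 7*√C
(-20*B(-3))*((s(-4, 3)*(0 - 1*0))*(-3)) = (-140*√(-3))*(((-1 - 4)*(0 - 1*0))*(-3)) = (-140*I*√3)*(-5*(0 + 0)*(-3)) = (-140*I*√3)*(-5*0*(-3)) = (-140*I*√3)*(0*(-3)) = -140*I*√3*0 = 0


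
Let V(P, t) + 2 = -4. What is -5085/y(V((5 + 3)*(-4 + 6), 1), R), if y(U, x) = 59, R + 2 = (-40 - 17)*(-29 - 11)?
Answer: -5085/59 ≈ -86.186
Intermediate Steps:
V(P, t) = -6 (V(P, t) = -2 - 4 = -6)
R = 2278 (R = -2 + (-40 - 17)*(-29 - 11) = -2 - 57*(-40) = -2 + 2280 = 2278)
-5085/y(V((5 + 3)*(-4 + 6), 1), R) = -5085/59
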